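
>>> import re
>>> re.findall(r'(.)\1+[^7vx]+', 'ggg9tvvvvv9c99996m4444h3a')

['g', 'v']

After group 1 captures some text, `\1` only succeeds where that same text appears again.
With a single group, `findall` returns only what that group captured — 2 items.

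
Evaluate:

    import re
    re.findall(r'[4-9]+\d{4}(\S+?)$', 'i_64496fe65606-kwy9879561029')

`findall` collects group 1 from the one match (1 total).

['fe65606-kwy9879561029']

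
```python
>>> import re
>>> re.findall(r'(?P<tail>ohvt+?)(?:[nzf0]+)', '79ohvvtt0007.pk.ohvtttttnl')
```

This matches the literal 'ohv', then one or more of the literal 't' (lazy) (captured as 'tail'); then one or more of one of [nzf0] (non-capturing group).
Walking the string: at [16:25] match 'ohvtttttn', group 1 = 'ohvttttt'.
One capturing group, so `findall` returns just the captured substring from the one match — 1 in all.

['ohvttttt']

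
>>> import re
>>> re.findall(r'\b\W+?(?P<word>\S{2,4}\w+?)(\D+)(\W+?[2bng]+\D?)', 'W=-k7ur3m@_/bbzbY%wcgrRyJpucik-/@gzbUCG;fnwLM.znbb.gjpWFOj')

The pattern matches a word boundary (`\b`, zero-width); then one or more of a non-word character (lazy); then 2 to 4 of a non-whitespace character, then one or more of a word character (lazy) (captured as 'word'); then one or more of a non-digit (captured); then one or more of a non-word character (lazy), then one or more of one of [2bng], then optionally a non-digit (captured).
Walking the string: at [1:53] match '=-k7ur3m@_/bbzbY%wcgrRyJpucik-/@gzbUCG;fnwLM.znbb.gj', groups = ('-k7ur3', 'm@_/bbzbY%wcgrRyJpucik-/@gzbUCG;fnwLM.znbb', '.gj').
With 3 capturing groups, `findall` returns a 3-tuple per match.

[('-k7ur3', 'm@_/bbzbY%wcgrRyJpucik-/@gzbUCG;fnwLM.znbb', '.gj')]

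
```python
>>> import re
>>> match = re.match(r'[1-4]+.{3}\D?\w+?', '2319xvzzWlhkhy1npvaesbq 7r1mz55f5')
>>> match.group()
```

'2319xvzz'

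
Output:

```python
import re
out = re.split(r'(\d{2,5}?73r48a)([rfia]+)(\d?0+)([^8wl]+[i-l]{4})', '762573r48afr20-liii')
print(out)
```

['', '762573r48a', 'fr', '20', '-liii', '']

The group in the pattern means `split` returns the separators' captures alongside the pieces.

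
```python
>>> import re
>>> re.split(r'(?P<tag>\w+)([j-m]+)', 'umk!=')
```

['', 'um', 'k', '!=']

The pattern matches one or more of a word character (captured as 'tag'); then one or more of a character in [j-m] (captured).
Matches to split on: at [0:3] → 'umk'.
Because the pattern has a capturing group, `split` also inserts each captured text between the pieces.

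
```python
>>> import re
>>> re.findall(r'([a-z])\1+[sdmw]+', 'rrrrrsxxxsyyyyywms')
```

['r', 'x', 'y']

The backreference `\1` re-matches whatever the first group consumed, character for character.
Scanning left to right: at [0:6] match 'rrrrrs', group 1 = 'r'; at [6:10] match 'xxxs', group 1 = 'x'; at [10:18] match 'yyyyywms', group 1 = 'y'.
With a single group, `findall` returns only what that group captured — 3 items.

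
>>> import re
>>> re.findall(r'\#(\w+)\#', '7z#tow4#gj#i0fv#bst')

['tow4', 'i0fv']

`findall` collects group 1 from each match (2 total).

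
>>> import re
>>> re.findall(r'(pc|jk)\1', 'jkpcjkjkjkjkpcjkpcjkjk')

['jk', 'jk', 'jk']

After group 1 captures some text, `\1` only succeeds where that same text appears again.
Scanning left to right: at [4:8] match 'jkjk', group 1 = 'jk'; at [8:12] match 'jkjk', group 1 = 'jk'; at [18:22] match 'jkjk', group 1 = 'jk'.
One capturing group, so `findall` returns just the captured substring from each match — 3 in all.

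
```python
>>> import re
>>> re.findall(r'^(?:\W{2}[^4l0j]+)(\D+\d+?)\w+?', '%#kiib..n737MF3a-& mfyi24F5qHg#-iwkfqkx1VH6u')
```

Pattern: anchored at the start of the string; then exactly 2 of a non-word character, then one or more of any character except [4l0j] (non-capturing group); then one or more of a non-digit, then one or more of a digit (lazy) (captured); then one or more of a word character (lazy).
Walking the string: at [0:25] match '%#kiib..n737MF3a-& mfyi24', group 1 = 'i2'.
Because there's exactly one group, `findall` drops the full match and keeps group 1 from the one hit.

['i2']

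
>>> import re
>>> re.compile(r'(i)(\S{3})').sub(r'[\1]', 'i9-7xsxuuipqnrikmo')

'[i]xsxuu[i]r[i]'

This matches a literal 'i' (captured); then exactly 3 of a non-whitespace character (captured).
`\1` in the replacement pulls in group 1's text for each match.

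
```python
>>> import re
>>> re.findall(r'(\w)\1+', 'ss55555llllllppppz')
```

['s', '5', 'l', 'p']

The backreference `\1` re-matches whatever the first group consumed, character for character.
Scanning left to right: at [0:2] match 'ss', group 1 = 's'; at [2:7] match '55555', group 1 = '5'; at [7:13] match 'llllll', group 1 = 'l'; at [13:17] match 'pppp', group 1 = 'p'.
`findall` collects group 1 from each match (4 total).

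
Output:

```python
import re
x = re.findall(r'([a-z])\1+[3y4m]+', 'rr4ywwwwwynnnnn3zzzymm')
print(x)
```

['r', 'w', 'n', 'z']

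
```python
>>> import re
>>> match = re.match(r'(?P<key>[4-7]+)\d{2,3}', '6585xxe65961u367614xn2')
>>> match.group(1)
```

'65'

The match spans [0:4] → '6585'.
Captured: group 1 = '65'.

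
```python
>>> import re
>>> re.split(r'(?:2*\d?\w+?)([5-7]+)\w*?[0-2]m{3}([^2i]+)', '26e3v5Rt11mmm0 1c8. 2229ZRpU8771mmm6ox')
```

A non-greedy quantifier consumes as few characters as it can — just enough that the remainder of the pattern still matches from where it stops; whatever follows it matches normally.
`re.split` interleaves the captured-group text with the surrounding fragments.

['', '5', '0 1c8. ', '', '77', '6ox', '']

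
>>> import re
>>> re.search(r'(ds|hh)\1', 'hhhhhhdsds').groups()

('hh',)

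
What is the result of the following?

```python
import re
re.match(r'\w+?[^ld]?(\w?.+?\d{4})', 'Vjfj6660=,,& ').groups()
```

('fj6660',)

The pattern matches one or more of a word character (lazy), then optionally any character except [ld]; then optionally a word character, then one or more of any character (lazy), then exactly 4 of a digit (captured).
The `?` after the quantifier makes it lazy — it takes as little as possible before letting the rest of the pattern try.
`re.match` won't scan ahead — the pattern has to work from the very first character.
The match spans [0:8] → 'Vjfj6660'.
Captured: group 1 = 'fj6660'.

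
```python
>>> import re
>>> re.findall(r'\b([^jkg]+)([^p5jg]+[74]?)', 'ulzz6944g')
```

[('ulzz694', '4')]

The pattern matches a word boundary (`\b`, zero-width); then one or more of any character except [jkg] (captured); then one or more of any character except [p5jg], then optionally one of [74] (captured).
Scanning left to right: at [0:8] match 'ulzz6944', groups = ('ulzz694', '4').
2 groups means the one result is a tuple of 2 captured strings — 1 here.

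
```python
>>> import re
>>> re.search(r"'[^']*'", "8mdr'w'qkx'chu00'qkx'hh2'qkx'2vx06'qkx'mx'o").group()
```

The match spans [4:7] → "'w'".

"'w'"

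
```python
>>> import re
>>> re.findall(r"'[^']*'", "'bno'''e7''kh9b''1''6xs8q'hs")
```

No capturing groups, so `findall` returns the 5 full match strings.

["'bno'", "''", "''", "''", "''"]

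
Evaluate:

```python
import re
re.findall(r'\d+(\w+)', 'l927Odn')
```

['Odn']

The pattern matches one or more of a digit; then one or more of a word character (captured).
One capturing group, so `findall` returns just the captured substring from the one match — 1 in all.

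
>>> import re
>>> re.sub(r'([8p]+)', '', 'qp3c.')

This matches one or more of one of [8p] (captured).
Each match is replaced by ''.

'q3c.'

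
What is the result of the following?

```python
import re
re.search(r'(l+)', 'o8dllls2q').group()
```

'lll'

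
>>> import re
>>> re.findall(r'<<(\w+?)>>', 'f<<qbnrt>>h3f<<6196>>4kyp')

With a single group, `findall` returns only what that group captured — 2 items.

['qbnrt', '6196']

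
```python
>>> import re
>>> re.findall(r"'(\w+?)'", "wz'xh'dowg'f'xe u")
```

['xh', 'f']

Walking the string: at [2:6] match "'xh'", group 1 = 'xh'; at [10:13] match "'f'", group 1 = 'f'.
With a single group, `findall` returns only what that group captured — 2 items.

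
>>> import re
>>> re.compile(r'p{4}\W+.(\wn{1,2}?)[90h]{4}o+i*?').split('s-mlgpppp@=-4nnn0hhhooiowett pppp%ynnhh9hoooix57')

['s-mlg', 'nnn', 'iowett ', 'nn', 'ix57']

This matches exactly 4 of a literal 'p', then one or more of a non-word character, then any character; then a word character, then 1 to 2 of the literal 'n' (lazy) (captured); then exactly 4 of one of [90h], then one or more of the literal 'o', then zero or more of the literal 'i' (lazy).
Because the quantifier is non-greedy, it stops expanding at the earliest point where the rest of the pattern can succeed.
Matches to split on: at [5:22] → 'pppp@=-4nnn0hhhoo'; at [29:44] → 'pppp%ynnhh9hooo'.
The group in the pattern means `split` returns the separators' captures alongside the pieces.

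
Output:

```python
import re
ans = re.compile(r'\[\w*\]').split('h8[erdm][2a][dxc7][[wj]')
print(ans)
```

Matches to split on: at [2:8] → '[erdm]'; at [8:12] → '[2a]'; at [12:18] → '[dxc7]'; at [19:23] → '[wj]'.
Splitting on the pattern gives 5 pieces.

['h8', '', '', '[', '']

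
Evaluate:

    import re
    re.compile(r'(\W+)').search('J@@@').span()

Pattern: one or more of a non-word character (captured).
`search` walks the string left to right and returns the first match it finds.
The match spans [1:4] → '@@@'.
Captured: group 1 = '@@@'.

(1, 4)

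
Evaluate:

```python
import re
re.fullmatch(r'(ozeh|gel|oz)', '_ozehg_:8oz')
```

None

For `fullmatch`, every character of the input must be accounted for by the pattern.
Here the pattern can't cover the whole string, so the call returns None.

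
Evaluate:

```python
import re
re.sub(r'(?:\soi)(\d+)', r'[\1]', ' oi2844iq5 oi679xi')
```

'[2844]iq5[679]xi'

The replacement refers to a captured group, so each match is rewritten using its own captured text.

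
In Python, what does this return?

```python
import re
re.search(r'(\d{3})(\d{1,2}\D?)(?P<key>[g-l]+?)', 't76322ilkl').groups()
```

('763', '22i', 'l')

The match spans [1:8] → '76322il'.
Captured: group 1 = '763', group 2 = '22i', group 3 = 'l'.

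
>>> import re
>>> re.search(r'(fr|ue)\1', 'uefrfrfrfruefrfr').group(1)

'fr'

After group 1 captures some text, `\1` only succeeds where that same text appears again.
`re.search` tries every starting position until one works.
The match spans [2:6] → 'frfr'.
Captured: group 1 = 'fr'.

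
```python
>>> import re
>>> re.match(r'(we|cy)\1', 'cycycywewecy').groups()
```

`\1` has to match the exact text group 1 already captured.
`re.match` won't scan ahead — the pattern has to work from the very first character.
The match spans [0:4] → 'cycy'.
Captured: group 1 = 'cy'.

('cy',)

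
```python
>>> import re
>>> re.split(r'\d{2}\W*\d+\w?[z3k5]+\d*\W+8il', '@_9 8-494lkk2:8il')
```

This matches exactly 2 of a digit, then zero or more of a non-word character, then one or more of a digit; then optionally a word character, then one or more of one of [z3k5], then zero or more of a digit; then one or more of a non-word character, then the literal '8il'.
Matches to split on: at [6:17] → '494lkk2:8il'.
Each match becomes a cut point; 2 segments remain.

['@_9 8-', '']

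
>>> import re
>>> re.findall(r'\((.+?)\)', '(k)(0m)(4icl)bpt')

['k', '0m', '4icl']

Because the quantifier is non-greedy, it stops expanding at the earliest point where the rest of the pattern can succeed.
Scanning left to right: at [0:3] match '(k)', group 1 = 'k'; at [3:7] match '(0m)', group 1 = '0m'; at [7:13] match '(4icl)', group 1 = '4icl'.
`findall` collects group 1 from each match (3 total).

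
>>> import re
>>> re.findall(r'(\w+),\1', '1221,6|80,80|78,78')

['80', '78']

After group 1 captures some text, `\1` only succeeds where that same text appears again.
Walking the string: at [7:12] match '80,80', group 1 = '80'; at [13:18] match '78,78', group 1 = '78'.
One capturing group, so `findall` returns just the captured substring from each match — 2 in all.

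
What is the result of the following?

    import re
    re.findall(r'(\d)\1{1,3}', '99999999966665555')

`\1` is not a pattern — it's the concrete string captured by group 1, re-applied verbatim.
With a single group, `findall` returns only what that group captured — 4 items.

['9', '9', '6', '5']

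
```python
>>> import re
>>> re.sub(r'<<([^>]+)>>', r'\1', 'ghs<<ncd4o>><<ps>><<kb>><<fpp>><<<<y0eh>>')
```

Matches: at [3:12] → '<<ncd4o>>'; at [12:18] → '<<ps>>'; at [18:24] → '<<kb>>'; at [24:31] → '<<fpp>>'; at [31:41] → '<<<<y0eh>>'.
Each match is replaced using the text its own group 1 captured.

'ghsncd4opskbfpp<<y0eh'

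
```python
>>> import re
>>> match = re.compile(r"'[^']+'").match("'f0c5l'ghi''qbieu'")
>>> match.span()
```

(0, 7)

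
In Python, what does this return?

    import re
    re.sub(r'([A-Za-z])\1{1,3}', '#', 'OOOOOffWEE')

'#O#W#'

The backreference `\1` re-matches whatever the first group consumed, character for character.
Matches: at [0:4] → 'OOOO'; at [5:7] → 'ff'; at [8:10] → 'EE'.
Each match is replaced by '#'.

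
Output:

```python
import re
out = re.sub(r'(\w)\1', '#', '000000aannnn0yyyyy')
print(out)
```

######0##y

`\1` is not a pattern — it's the concrete string captured by group 1, re-applied verbatim.
Matches: at [0:2] → '00'; at [2:4] → '00'; at [4:6] → '00'; at [6:8] → 'aa'; at [8:10] → 'nn'; ….
Each match is replaced by '#'.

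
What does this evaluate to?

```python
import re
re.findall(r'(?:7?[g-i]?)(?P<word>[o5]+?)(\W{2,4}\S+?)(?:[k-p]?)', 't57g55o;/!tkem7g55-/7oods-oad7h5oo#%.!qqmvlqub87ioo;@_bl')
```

[('55o', ';/!t'), ('55', '-/7'), ('5oo', '#%.!q'), ('oo', ';@_')]

The pattern matches optionally the literal '7', then optionally a character in [g-i] (non-capturing group); then one or more of one of [o5] (lazy) (captured as 'word'); then 2 to 4 of a non-word character, then one or more of a non-whitespace character (lazy) (captured); then optionally a character in [k-p] (non-capturing group).
Matches: at [2:12] match '7g55o;/!tk', groups = ('55o', ';/!t'); at [14:22] match '7g55-/7o', groups = ('55', '-/7'); at [29:39] match '7h5oo#%.!q', groups = ('5oo', '#%.!q'); at [47:54] match '7ioo;@_', groups = ('oo', ';@_').
With 2 capturing groups, `findall` returns a 2-tuple per match.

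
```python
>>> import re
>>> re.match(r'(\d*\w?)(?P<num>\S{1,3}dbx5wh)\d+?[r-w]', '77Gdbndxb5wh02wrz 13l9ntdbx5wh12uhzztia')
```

None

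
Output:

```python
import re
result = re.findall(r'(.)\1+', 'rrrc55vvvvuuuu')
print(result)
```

`\1` is not a pattern — it's the concrete string captured by group 1, re-applied verbatim.
Matches: at [0:3] match 'rrr', group 1 = 'r'; at [4:6] match '55', group 1 = '5'; at [6:10] match 'vvvv', group 1 = 'v'; at [10:14] match 'uuuu', group 1 = 'u'.
With a single group, `findall` returns only what that group captured — 4 items.

['r', '5', 'v', 'u']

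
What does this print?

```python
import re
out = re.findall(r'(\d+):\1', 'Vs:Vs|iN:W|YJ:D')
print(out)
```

[]

`\1` has to match the exact text group 1 already captured.
`findall` collects group 1 from each match (0 total).
Nothing in the string satisfies the pattern, so the list is empty.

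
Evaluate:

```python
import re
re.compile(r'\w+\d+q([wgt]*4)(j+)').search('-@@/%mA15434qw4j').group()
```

Pattern: one or more of a word character, then one or more of a digit, then a literal 'q'; then zero or more of one of [wgt], then a literal '4' (captured); then one or more of a literal 'j' (captured).
`search` walks the string left to right and returns the first match it finds.
The match spans [5:16] → 'mA15434qw4j'.
Captured: group 1 = 'w4', group 2 = 'j'.

'mA15434qw4j'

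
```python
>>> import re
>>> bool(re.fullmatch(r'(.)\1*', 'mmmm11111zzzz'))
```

False

`re.fullmatch` is like wrapping the pattern in `^…$` (in single-line mode).
Here the string isn't matched end-to-end, so the call returns None, and `bool(None)` is False.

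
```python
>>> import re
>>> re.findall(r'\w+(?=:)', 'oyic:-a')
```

The positive lookaround only admits positions where the adjacent text matches; those characters stay outside the span.
Scanning left to right: at [0:4] → 'oyic'.
No capturing groups, so `findall` returns the 1 full match string.

['oyic']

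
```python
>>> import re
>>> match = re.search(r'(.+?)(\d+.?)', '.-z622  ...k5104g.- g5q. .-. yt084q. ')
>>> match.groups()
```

('.-z', '622 ')

The pattern matches one or more of any character (lazy) (captured); then one or more of a digit, then optionally any character (captured).
Lazy quantifiers expand one character at a time until the remainder of the pattern can match.
`re.search` tries every starting position until one works.
The match spans [0:7] → '.-z622 '.
Captured: group 1 = '.-z', group 2 = '622 '.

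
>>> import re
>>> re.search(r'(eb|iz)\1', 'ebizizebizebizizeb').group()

'iziz'

After group 1 captures some text, `\1` only succeeds where that same text appears again.
Unlike `match`, `search` isn't anchored — it looks for the pattern anywhere in the string.
The match spans [2:6] → 'iziz'.
Captured: group 1 = 'iz'.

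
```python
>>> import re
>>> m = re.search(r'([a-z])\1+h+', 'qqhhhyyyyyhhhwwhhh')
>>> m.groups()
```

The match spans [0:5] → 'qqhhh'.
Captured: group 1 = 'q'.

('q',)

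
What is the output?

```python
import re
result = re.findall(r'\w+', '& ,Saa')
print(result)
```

This matches one or more of a word character.
Walking the string: at [3:6] → 'Saa'.
`findall` yields the raw match text (1 of them) because the pattern has no groups.

['Saa']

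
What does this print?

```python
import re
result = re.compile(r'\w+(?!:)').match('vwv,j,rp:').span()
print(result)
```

(0, 3)

With `match`, the pattern is implicitly anchored at the beginning.
The match spans [0:3] → 'vwv'.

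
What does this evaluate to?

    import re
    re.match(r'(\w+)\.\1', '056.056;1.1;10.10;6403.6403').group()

'056.056'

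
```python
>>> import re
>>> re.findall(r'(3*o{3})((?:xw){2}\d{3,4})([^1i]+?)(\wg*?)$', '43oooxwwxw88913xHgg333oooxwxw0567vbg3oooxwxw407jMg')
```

The `?` after the quantifier makes it lazy — it takes as little as possible before letting the rest of the pattern try.
`findall` packs the 4 group values into a tuple for every match.

[('333ooo', 'xwxw0567', 'vbg3oooxwxw407j', 'Mg')]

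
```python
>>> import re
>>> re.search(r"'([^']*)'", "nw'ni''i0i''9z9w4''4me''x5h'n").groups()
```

('ni',)

Unlike `match`, `search` isn't anchored — it looks for the pattern anywhere in the string.
The match spans [2:6] → "'ni'".
Captured: group 1 = 'ni'.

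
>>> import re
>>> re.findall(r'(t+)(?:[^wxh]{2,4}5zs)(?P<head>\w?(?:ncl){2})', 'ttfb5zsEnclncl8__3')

This matches one or more of a literal 't' (captured); then 2 to 4 of any character except [wxh], then the literal '5zs' (non-capturing group); then optionally a word character, then the literal 'ncl' repeated 2 times (captured as 'head').
2 groups means the one result is a tuple of 2 captured strings — 1 here.

[('tt', 'Enclncl')]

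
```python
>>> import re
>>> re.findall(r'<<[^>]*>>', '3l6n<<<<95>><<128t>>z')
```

Scanning left to right: at [4:12] → '<<<<95>>'; at [12:20] → '<<128t>>'.
`findall` yields the raw match text (2 of them) because the pattern has no groups.

['<<<<95>>', '<<128t>>']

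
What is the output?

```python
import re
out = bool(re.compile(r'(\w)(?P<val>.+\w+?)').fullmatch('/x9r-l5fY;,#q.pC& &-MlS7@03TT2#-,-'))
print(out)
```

False

Pattern: a word character (captured); then one or more of any character, then one or more of a word character (lazy) (captured as 'val').
`fullmatch` succeeds only if the pattern covers the string from start to end.
Here the pattern can't cover the whole string, so the call returns None, and `bool(None)` is False.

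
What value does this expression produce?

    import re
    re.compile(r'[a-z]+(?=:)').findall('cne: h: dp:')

['cne', 'h', 'dp']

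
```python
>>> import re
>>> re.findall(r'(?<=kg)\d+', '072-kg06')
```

The `(?=…)`/`(?<=…)` assertion just peeks at neighbouring text; it doesn't advance the match position.
With no groups in the pattern, `findall` gives back each whole match — 1 here.

['06']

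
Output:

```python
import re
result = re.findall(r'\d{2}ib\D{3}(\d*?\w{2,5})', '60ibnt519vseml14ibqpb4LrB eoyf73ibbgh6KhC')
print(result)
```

['4LrB', '6KhC']

With a single group, `findall` returns only what that group captured — 2 items.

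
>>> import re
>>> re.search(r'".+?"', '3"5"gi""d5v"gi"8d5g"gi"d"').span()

(1, 4)

The `?` after the quantifier makes it lazy — it takes as little as possible before letting the rest of the pattern try.
`re.search` tries every starting position until one works.
The match spans [1:4] → '"5"'.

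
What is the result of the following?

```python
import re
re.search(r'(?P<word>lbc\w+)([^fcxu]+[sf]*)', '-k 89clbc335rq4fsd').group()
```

This matches the literal 'lbc', then one or more of a word character (captured as 'word'); then one or more of any character except [fcxu], then zero or more of one of [sf] (captured).
`re.search` tries every starting position until one works.
The match spans [6:18] → 'lbc335rq4fsd'.
Captured: group 1 = 'lbc335rq4fs', group 2 = 'd'.

'lbc335rq4fsd'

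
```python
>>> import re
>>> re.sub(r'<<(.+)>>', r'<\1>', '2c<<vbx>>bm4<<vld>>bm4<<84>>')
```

Matches: at [2:28] → '<<vbx>>bm4<<vld>>bm4<<84>>'.
The replacement refers to a captured group, so each match is rewritten using its own captured text.

'2c<vbx>>bm4<<vld>>bm4<<84>'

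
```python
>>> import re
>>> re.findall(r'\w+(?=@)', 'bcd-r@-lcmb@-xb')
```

The positive lookaround only admits positions where the adjacent text matches; those characters stay outside the span.
Scanning left to right: at [4:5] → 'r'; at [7:11] → 'lcmb'.
Since nothing is captured, `findall` lists the 2 matched substrings directly.

['r', 'lcmb']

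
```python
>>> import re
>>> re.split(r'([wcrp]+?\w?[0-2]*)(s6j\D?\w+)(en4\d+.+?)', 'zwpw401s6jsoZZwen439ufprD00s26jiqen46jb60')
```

['z', 'wpw401', 's6jsoZZwen439ufprD00s26jiq', 'en46j', 'b60']

Pattern: one or more of one of [wcrp] (lazy), then optionally a word character, then zero or more of a character in [0-2] (captured); then the literal 's6j', then optionally a non-digit, then one or more of a word character (captured); then the literal 'en4', then one or more of a digit, then one or more of any character (lazy) (captured).
A non-greedy quantifier consumes as few characters as it can — just enough that the remainder of the pattern still matches from where it stops; whatever follows it matches normally.
Matches to split on: at [1:38] → 'wpw401s6jsoZZwen439ufprD00s26jiqen46j'.
The group in the pattern means `split` returns the separators' captures alongside the pieces.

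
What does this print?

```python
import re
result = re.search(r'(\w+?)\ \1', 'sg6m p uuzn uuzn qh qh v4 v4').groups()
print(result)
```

After group 1 captures some text, `\1` only succeeds where that same text appears again.
`search` walks the string left to right and returns the first match it finds.
The match spans [7:16] → 'uuzn uuzn'.
Captured: group 1 = 'uuzn'.

('uuzn',)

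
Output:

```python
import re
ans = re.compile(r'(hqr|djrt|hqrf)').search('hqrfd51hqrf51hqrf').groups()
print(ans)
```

The regex engine tests alternatives in the order written; an earlier branch that matches wins even if a later one would match more.
`re.search` tries every starting position until one works.
The match spans [0:3] → 'hqr'.
Captured: group 1 = 'hqr'.

('hqr',)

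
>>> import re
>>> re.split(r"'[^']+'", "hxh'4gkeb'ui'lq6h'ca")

['hxh', 'ui', 'ca']

Matches to split on: at [3:10] → "'4gkeb'"; at [12:18] → "'lq6h'".
Each match becomes a cut point; 3 segments remain.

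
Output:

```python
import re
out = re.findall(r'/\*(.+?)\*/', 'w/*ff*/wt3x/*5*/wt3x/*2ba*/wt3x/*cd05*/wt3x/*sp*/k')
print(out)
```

A non-greedy quantifier consumes as few characters as it can — just enough that the remainder of the pattern still matches from where it stops; whatever follows it matches normally.
Matches: at [1:7] match '/*ff*/', group 1 = 'ff'; at [11:16] match '/*5*/', group 1 = '5'; at [20:27] match '/*2ba*/', group 1 = '2ba'; at [31:39] match '/*cd05*/', group 1 = 'cd05'; at [43:49] match '/*sp*/', group 1 = 'sp'.
With a single group, `findall` returns only what that group captured — 5 items.

['ff', '5', '2ba', 'cd05', 'sp']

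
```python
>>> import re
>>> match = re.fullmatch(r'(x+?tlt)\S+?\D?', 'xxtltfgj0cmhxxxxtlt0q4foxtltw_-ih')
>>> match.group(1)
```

'xxtlt'

The pattern matches one or more of the literal 'x' (lazy), then the literal 'tlt' (captured); then one or more of a non-whitespace character (lazy); then optionally a non-digit.
`fullmatch` succeeds only if the pattern covers the string from start to end.
The match spans [0:33] → 'xxtltfgj0cmhxxxxtlt0q4foxtltw_-ih'.
Captured: group 1 = 'xxtlt'.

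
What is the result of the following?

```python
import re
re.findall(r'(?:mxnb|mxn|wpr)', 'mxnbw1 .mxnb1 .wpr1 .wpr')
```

['mxnb', 'mxnb', 'wpr', 'wpr']

The regex engine tests alternatives in the order written; an earlier branch that matches wins even if a later one would match more.
Walking the string: at [0:4] → 'mxnb'; at [8:12] → 'mxnb'; at [15:18] → 'wpr'; at [21:24] → 'wpr'.
`findall` yields the raw match text (4 of them) because the pattern has no groups.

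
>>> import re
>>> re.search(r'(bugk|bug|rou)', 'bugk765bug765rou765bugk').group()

'bugk'

`|` is ordered: at each position the engine commits to the first alternative that works.
The match spans [0:4] → 'bugk'.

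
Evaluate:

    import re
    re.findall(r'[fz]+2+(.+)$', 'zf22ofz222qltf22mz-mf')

['ofz222qltf22mz-mf']

Pattern: one or more of one of [fz]; then one or more of a literal '2'; then one or more of any character (captured); then anchored at the end.
Scanning left to right: at [0:21] match 'zf22ofz222qltf22mz-mf', group 1 = 'ofz222qltf22mz-mf'.
With a single group, `findall` returns only what that group captured — 1 item.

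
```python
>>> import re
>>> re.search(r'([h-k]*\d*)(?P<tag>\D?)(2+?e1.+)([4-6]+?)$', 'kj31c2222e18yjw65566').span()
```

Pattern: zero or more of a character in [h-k], then zero or more of a digit (captured); then optionally a non-digit (captured as 'tag'); then one or more of a literal '2' (lazy), then the literal 'e1', then one or more of any character (captured); then one or more of a character in [4-6] (lazy) (captured); then anchored at the end.
`re.search` scans for the first position where the pattern succeeds.
The match spans [0:20] → 'kj31c2222e18yjw65566'.
Captured: group 1 = 'kj31', group 2 = 'c', group 3 = '2222e18yjw6556', group 4 = '6'.

(0, 20)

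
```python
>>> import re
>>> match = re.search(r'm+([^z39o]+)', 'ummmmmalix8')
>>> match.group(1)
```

'alix8'

The match spans [1:11] → 'mmmmmalix8'.
Captured: group 1 = 'alix8'.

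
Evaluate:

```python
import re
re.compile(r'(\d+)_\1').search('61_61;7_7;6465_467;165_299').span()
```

`\1` has to match the exact text group 1 already captured.
`re.search` scans for the first position where the pattern succeeds.
The match spans [0:5] → '61_61'.
Captured: group 1 = '61'.

(0, 5)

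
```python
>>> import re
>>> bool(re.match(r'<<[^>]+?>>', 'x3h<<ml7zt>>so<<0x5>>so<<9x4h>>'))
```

False

`re.match` only tries the pattern at the start of the string.
Here the string doesn't start with a match, so the call returns None, and `bool(None)` is False.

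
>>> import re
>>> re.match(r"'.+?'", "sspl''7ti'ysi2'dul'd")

None

`re.match` only tries the pattern at the start of the string.
Here the string doesn't start with a match, so the call returns None.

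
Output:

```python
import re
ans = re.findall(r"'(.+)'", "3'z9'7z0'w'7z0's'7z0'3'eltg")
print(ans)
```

["z9'7z0'w'7z0's'7z0'3"]

Scanning left to right: at [1:23] match "'z9'7z0'w'7z0's'7z0'3'", group 1 = "z9'7z0'w'7z0's'7z0'3".
Because there's exactly one group, `findall` drops the full match and keeps group 1 from the one hit.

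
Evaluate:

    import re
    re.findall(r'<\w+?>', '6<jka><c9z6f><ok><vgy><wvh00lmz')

Since nothing is captured, `findall` lists the 4 matched substrings directly.

['<jka>', '<c9z6f>', '<ok>', '<vgy>']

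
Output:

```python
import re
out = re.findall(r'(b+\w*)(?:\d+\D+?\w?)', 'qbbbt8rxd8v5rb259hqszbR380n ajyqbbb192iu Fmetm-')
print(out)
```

Pattern: one or more of a literal 'b', then zero or more of a word character (captured); then one or more of a digit, then one or more of a non-digit (lazy), then optionally a word character (non-capturing group).
With the lazy modifier that quantifier settles for the fewest repetitions that let the rest of the pattern succeed (the atoms after it are unaffected and can still be greedy).
Scanning left to right: at [1:27] match 'bbbt8rxd8v5rb259hqszbR380n', group 1 = 'bbbt8rxd8v5rb259hqszbR38'; at [32:40] match 'bbb192iu', group 1 = 'bbb19'.
Because there's exactly one group, `findall` drops the full match and keeps group 1 from each hit.

['bbbt8rxd8v5rb259hqszbR38', 'bbb19']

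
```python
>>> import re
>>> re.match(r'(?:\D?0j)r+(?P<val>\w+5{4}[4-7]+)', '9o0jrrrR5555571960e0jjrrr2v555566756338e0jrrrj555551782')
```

None

With `match`, the pattern is implicitly anchored at the beginning.
Here the pattern fails at index 0, so the call returns None.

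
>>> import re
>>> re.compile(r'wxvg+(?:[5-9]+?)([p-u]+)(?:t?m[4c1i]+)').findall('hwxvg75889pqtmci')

`findall` collects group 1 from the one match (1 total).

['pqt']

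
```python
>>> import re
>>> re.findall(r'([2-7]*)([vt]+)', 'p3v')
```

This matches zero or more of a character in [2-7] (captured); then one or more of one of [vt] (captured).
Scanning left to right: at [1:3] match '3v', groups = ('3', 'v').
Multiple groups make `findall` return tuples — one 2-tuple for the one match.

[('3', 'v')]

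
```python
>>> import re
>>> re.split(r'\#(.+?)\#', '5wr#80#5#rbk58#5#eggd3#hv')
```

Because the quantifier is non-greedy, it stops expanding at the earliest point where the rest of the pattern can succeed.
Matches to split on: at [3:7] → '#80#'; at [8:15] → '#rbk58#'; at [16:23] → '#eggd3#'.
With a capturing group present, the delimiter's captured portion is kept in the result list.

['5wr', '80', '5', 'rbk58', '5', 'eggd3', 'hv']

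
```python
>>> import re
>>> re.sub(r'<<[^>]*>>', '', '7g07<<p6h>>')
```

'7g07'

Each match is replaced by ''.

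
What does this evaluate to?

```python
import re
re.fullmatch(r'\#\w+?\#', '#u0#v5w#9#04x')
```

For `fullmatch`, every character of the input must be accounted for by the pattern.
Here the pattern can't cover the whole string, so the call returns None.

None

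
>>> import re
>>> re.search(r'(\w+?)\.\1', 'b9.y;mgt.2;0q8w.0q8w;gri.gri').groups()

('0q8w',)

After group 1 captures some text, `\1` only succeeds where that same text appears again.
`re.search` scans for the first position where the pattern succeeds.
The match spans [11:20] → '0q8w.0q8w'.
Captured: group 1 = '0q8w'.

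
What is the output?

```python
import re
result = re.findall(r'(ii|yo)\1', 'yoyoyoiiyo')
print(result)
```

`\1` is not a pattern — it's the concrete string captured by group 1, re-applied verbatim.
Walking the string: at [0:4] match 'yoyo', group 1 = 'yo'.
One capturing group, so `findall` returns just the captured substring from the one match — 1 in all.

['yo']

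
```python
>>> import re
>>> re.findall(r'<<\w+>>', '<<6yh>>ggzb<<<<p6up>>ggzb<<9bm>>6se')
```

Walking the string: at [0:7] → '<<6yh>>'; at [13:21] → '<<p6up>>'; at [25:32] → '<<9bm>>'.
With no groups in the pattern, `findall` gives back each whole match — 3 here.

['<<6yh>>', '<<p6up>>', '<<9bm>>']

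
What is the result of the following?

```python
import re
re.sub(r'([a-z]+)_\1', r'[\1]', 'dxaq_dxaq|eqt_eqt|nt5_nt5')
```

After group 1 captures some text, `\1` only succeeds where that same text appears again.
`\1` in the replacement pulls in group 1's text for each match.

'[dxaq]|[eqt]|nt5_nt5'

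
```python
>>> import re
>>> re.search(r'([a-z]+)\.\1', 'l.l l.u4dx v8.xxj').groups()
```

('l',)

The match spans [0:3] → 'l.l'.
Captured: group 1 = 'l'.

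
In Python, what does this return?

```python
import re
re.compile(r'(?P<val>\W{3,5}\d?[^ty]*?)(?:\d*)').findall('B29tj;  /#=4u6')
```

Lazy quantifiers expand one character at a time until the remainder of the pattern can match.
With a single group, `findall` returns only what that group captured — 1 item.

[';  /#']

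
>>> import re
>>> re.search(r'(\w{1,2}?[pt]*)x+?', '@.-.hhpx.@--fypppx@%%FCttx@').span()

The pattern matches 1 to 2 of a word character (lazy), then zero or more of one of [pt] (captured); then one or more of a literal 'x' (lazy).
The match spans [4:8] → 'hhpx'.

(4, 8)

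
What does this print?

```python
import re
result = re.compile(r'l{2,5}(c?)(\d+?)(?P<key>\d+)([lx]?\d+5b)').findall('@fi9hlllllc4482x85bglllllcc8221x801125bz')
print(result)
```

[('c', '4', '482', 'x85b')]

Pattern: 2 to 5 of a literal 'l'; then optionally a literal 'c' (captured); then one or more of a digit (lazy) (captured); then one or more of a digit (captured as 'key'); then optionally one of [lx], then one or more of a digit, then the literal '5b' (captured).
Walking the string: at [5:19] match 'lllllc4482x85b', groups = ('c', '4', '482', 'x85b').
`findall` packs the 4 group values into a tuple for every match.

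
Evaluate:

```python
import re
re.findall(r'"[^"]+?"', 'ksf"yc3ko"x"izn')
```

Matches: at [3:10] → '"yc3ko"'.
`findall` yields the raw match text (1 of them) because the pattern has no groups.

['"yc3ko"']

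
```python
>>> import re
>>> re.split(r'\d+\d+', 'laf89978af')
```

['laf', 'af']

Pattern: one or more of a digit; then one or more of a digit.
Matches to split on: at [3:8] → '89978'.
The string is cut at each match, leaving 2 pieces.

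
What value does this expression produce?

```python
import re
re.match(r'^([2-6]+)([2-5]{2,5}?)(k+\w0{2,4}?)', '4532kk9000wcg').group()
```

'4532kk900'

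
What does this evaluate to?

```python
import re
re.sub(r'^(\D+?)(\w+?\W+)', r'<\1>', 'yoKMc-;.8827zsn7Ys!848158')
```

'<y>8827zsn7Ys!848158'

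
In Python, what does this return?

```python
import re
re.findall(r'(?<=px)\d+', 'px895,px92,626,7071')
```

The lookaround is zero-width — it requires the adjacent text to match without consuming it, so the asserted text isn't part of the match.
Scanning left to right: at [2:5] → '895'; at [8:10] → '92'.
`findall` yields the raw match text (2 of them) because the pattern has no groups.

['895', '92']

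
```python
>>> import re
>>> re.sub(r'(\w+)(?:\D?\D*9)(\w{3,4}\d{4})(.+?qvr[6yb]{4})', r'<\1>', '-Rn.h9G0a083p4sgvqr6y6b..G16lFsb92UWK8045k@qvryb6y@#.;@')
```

Each match is replaced using the text its own group 1 captured.

'-Rn.h9G0a083p4sgvqr6y6b..<G16lFsb>@#.;@'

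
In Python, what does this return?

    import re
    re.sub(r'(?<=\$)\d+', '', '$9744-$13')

Because the assertion is zero-width, the text it checks is not consumed and won't appear in the result.
Matches: at [1:5] → '9744'; at [7:9] → '13'.
`sub` substitutes '' at each match site.

'$-$'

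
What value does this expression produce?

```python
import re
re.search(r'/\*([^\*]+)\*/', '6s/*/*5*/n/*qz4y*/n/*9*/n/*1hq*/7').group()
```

'/*5*/'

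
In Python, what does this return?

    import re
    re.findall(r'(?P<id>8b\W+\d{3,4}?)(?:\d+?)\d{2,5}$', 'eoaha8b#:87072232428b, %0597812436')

['8b, %059']

The pattern matches the literal '8b', then one or more of a non-word character, then 3 to 4 of a digit (lazy) (captured as 'id'); then one or more of a digit (lazy) (non-capturing group); then 2 to 5 of a digit; then anchored at the end.
`findall` collects group 1 from the one match (1 total).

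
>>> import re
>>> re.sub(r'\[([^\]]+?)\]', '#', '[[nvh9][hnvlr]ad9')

'##ad9'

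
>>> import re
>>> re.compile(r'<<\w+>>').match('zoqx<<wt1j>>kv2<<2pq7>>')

None

`re.match` won't scan ahead — the pattern has to work from the very first character.
Here the string doesn't start with a match, so the call returns None.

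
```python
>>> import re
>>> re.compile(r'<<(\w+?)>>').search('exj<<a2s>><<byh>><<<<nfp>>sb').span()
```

(3, 10)

`re.search` scans for the first position where the pattern succeeds.
The match spans [3:10] → '<<a2s>>'.
Captured: group 1 = 'a2s'.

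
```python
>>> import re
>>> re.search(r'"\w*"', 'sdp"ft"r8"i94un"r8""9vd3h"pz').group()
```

'"ft"'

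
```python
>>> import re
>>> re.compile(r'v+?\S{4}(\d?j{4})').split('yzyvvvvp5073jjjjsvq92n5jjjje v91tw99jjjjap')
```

The pattern matches one or more of the literal 'v' (lazy), then exactly 4 of a non-whitespace character; then optionally a digit, then exactly 4 of a literal 'j' (captured).
The group in the pattern means `split` returns the separators' captures alongside the pieces.

['yzy', '3jjjj', 's', '5jjjj', 'e v91tw99jjjjap']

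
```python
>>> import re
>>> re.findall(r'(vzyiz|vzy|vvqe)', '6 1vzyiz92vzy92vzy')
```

['vzyiz', 'vzy', 'vzy']

Alternation tries branches left to right and keeps the first one that lets the overall match succeed at that position.
Scanning left to right: at [3:8] match 'vzyiz', group 1 = 'vzyiz'; at [10:13] match 'vzy', group 1 = 'vzy'; at [15:18] match 'vzy', group 1 = 'vzy'.
Because there's exactly one group, `findall` drops the full match and keeps group 1 from each hit.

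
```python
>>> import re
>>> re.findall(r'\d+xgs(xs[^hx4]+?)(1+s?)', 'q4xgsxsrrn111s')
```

[('xsrrn', '111s')]

The pattern matches one or more of a digit, then the literal 'xgs'; then the literal 'xs', then one or more of any character except [hx4] (lazy) (captured); then one or more of a literal '1', then optionally a literal 's' (captured).
A `+?`/`*?`/`{m,n}?` starts at its minimum and grows only as far as needed for what follows to match.
Matches: at [1:14] match '4xgsxsrrn111s', groups = ('xsrrn', '111s').
With 2 capturing groups, `findall` returns a 2-tuple per match.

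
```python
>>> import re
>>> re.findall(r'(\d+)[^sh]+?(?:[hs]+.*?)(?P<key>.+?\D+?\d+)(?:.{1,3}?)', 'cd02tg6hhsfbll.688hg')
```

With 2 capturing groups, `findall` returns a 2-tuple per match.

[('02', 'fbll.688')]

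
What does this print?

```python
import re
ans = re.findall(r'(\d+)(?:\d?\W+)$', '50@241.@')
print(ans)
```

['241']

This matches one or more of a digit (captured); then optionally a digit, then one or more of a non-word character (non-capturing group); then anchored at the end.
Walking the string: at [3:8] match '241.@', group 1 = '241'.
Because there's exactly one group, `findall` drops the full match and keeps group 1 from the one hit.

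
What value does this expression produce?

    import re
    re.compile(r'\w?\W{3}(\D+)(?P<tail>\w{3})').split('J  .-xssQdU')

The pattern matches optionally a word character, then exactly 3 of a non-word character; then one or more of a non-digit (captured); then exactly 3 of a word character (captured as 'tail').
Matches to split on: at [0:11] → 'J  .-xssQdU'.
With a capturing group present, the delimiter's captured portion is kept in the result list.

['', '-xss', 'QdU', '']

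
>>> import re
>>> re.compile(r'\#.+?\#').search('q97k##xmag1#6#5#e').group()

The `?` after the quantifier makes it lazy — it takes as little as possible before letting the rest of the pattern try.
`re.search` tries every starting position until one works.
The match spans [4:12] → '##xmag1#'.

'##xmag1#'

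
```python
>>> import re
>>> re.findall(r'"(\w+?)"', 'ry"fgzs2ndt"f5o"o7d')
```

['fgzs2ndt']

`findall` collects group 1 from the one match (1 total).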